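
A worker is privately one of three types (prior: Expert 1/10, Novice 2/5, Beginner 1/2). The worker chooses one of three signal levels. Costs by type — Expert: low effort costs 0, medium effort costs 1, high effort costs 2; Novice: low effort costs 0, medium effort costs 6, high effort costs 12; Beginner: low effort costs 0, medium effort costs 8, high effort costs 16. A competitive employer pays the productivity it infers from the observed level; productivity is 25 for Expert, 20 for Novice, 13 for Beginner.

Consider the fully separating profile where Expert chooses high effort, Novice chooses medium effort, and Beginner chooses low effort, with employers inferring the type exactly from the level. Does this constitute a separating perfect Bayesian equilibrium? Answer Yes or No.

Yes

Separating wages: high effort → 25, medium effort → 20, low effort → 13.
Expert (assigned high effort): low effort: 13 − 0 = 13; medium effort: 20 − 1 = 19; high effort: 25 − 2 = 23. Expert stays.
Novice (assigned medium effort): low effort: 13 − 0 = 13; medium effort: 20 − 6 = 14; high effort: 25 − 12 = 13. Novice stays.
Beginner (assigned low effort): low effort: 13 − 0 = 13; medium effort: 20 − 8 = 12; high effort: 25 − 16 = 9. Beginner stays.
Every type prefers its assigned level; separation holds.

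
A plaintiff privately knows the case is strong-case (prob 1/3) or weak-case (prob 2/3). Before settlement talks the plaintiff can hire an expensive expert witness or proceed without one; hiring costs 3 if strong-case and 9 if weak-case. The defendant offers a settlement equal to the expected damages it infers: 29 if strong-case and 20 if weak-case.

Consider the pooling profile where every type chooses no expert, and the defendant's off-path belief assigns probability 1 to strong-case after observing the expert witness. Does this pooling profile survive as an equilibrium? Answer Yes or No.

No

On path, the defendant holds the prior and pays 1/3·29 + 2/3·20 = 23. Off path (the expert witness), believing strong-case, it pays 29.
strong-case: no expert nets 23; the expert witness nets 29 − 3 = 26. strong-case would deviate.
weak-case: no expert nets 23; the expert witness nets 29 − 9 = 20. weak-case stays.
A type deviates, so pooling fails.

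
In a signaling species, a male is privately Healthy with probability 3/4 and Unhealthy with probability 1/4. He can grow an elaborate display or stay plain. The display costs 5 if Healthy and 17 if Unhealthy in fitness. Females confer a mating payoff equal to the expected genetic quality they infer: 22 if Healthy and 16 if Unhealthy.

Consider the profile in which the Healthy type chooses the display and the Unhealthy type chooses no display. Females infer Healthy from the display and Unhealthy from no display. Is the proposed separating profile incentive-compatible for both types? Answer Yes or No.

Under these beliefs, the display earns mating payoff 22 and no display earns mating payoff 16.
Healthy: the display nets 22 − 5 = 17; no display nets 16. Healthy prefers the display.
Unhealthy: the display nets 22 − 17 = 5; no display nets 16. Unhealthy prefers no display.
Neither type deviates, so the separating profile is an equilibrium.

Yes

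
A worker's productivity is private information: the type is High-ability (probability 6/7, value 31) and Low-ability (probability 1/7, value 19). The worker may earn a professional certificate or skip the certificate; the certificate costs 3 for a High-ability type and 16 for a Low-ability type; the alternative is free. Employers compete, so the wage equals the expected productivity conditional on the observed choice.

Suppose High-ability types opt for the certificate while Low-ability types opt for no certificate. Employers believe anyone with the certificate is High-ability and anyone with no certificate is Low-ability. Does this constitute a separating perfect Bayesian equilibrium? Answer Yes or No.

Under these beliefs, the certificate earns wage 31 and no certificate earns wage 19.
High-ability: the certificate nets 31 − 3 = 28; no certificate nets 19. High-ability prefers the certificate.
Low-ability: the certificate nets 31 − 16 = 15; no certificate nets 19. Low-ability prefers no certificate.
Neither type deviates, so the separating profile is an equilibrium.

Yes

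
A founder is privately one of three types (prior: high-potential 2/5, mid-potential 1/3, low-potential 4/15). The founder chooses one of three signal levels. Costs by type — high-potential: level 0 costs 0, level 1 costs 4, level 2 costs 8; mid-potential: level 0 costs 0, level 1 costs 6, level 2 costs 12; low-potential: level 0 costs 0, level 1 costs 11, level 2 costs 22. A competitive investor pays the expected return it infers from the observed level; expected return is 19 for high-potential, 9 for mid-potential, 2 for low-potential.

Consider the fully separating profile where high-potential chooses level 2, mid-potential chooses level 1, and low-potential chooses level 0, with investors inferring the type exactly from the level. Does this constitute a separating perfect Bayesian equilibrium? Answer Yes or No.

No

Separating valuations: level 2 → 19, level 1 → 9, level 0 → 2.
high-potential (assigned level 2): level 0: 2 − 0 = 2; level 1: 9 − 4 = 5; level 2: 19 − 8 = 11. high-potential stays.
mid-potential (assigned level 1): level 0: 2 − 0 = 2; level 1: 9 − 6 = 3; level 2: 19 − 12 = 7. mid-potential prefers level 2.
low-potential (assigned level 0): level 0: 2 − 0 = 2; level 1: 9 − 11 = -2; level 2: 19 − 22 = -3. low-potential stays.
At least one type deviates; the separating profile fails.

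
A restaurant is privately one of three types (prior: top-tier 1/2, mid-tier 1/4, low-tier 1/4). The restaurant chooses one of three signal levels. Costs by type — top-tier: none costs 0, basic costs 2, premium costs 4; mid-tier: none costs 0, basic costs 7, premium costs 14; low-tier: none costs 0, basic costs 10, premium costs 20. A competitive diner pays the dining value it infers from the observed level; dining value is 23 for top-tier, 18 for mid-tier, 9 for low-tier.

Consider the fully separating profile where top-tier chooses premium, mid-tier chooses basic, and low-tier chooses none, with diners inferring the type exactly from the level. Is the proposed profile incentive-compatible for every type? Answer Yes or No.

Separating price premiums: premium → 23, basic → 18, none → 9.
top-tier (assigned premium): none: 9 − 0 = 9; basic: 18 − 2 = 16; premium: 23 − 4 = 19. top-tier stays.
mid-tier (assigned basic): none: 9 − 0 = 9; basic: 18 − 7 = 11; premium: 23 − 14 = 9. mid-tier stays.
low-tier (assigned none): none: 9 − 0 = 9; basic: 18 − 10 = 8; premium: 23 − 20 = 3. low-tier stays.
Every type prefers its assigned level; separation holds.

Yes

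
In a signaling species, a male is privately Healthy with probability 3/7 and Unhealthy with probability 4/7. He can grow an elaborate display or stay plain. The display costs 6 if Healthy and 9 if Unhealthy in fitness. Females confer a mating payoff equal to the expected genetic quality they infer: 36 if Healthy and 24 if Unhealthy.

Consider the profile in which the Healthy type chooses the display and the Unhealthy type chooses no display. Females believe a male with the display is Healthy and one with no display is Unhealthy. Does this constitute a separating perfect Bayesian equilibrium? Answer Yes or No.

Under these beliefs, the display earns mating payoff 36 and no display earns mating payoff 24.
Healthy: the display nets 36 − 6 = 30; no display nets 24. Healthy prefers the display.
Unhealthy: the display nets 36 − 9 = 27; no display nets 24. Unhealthy would deviate to the display.
Unhealthy has a profitable deviation, so the profile is not an equilibrium.

No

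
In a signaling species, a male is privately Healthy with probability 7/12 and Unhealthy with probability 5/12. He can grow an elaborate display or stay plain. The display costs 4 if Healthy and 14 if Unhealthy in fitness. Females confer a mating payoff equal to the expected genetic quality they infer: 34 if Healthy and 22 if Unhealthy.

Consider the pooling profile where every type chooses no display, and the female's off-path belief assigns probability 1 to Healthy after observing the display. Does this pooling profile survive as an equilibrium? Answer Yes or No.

No

On path, the female holds the prior and pays 7/12·34 + 5/12·22 = 29. Off path (the display), believing Healthy, it pays 34.
Healthy: no display nets 29; the display nets 34 − 4 = 30. Healthy would deviate.
Unhealthy: no display nets 29; the display nets 34 − 14 = 20. Unhealthy stays.
A type deviates, so pooling fails.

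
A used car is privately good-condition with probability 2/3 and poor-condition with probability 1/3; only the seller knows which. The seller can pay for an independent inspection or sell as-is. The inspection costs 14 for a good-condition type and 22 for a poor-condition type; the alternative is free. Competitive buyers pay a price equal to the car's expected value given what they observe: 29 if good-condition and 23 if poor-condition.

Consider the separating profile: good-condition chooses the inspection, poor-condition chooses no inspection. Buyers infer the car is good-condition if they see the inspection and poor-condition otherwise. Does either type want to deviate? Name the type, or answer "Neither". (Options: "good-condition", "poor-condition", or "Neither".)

good-condition

The inspection pays 29; no inspection pays 23.
good-condition: assigned the inspection, nets 29 − 14 = 15; deviating to no inspection nets 23.
poor-condition: assigned no inspection, nets 23; deviating to the inspection nets 29 − 22 = 7.
The good-condition type gains 8 by deviating.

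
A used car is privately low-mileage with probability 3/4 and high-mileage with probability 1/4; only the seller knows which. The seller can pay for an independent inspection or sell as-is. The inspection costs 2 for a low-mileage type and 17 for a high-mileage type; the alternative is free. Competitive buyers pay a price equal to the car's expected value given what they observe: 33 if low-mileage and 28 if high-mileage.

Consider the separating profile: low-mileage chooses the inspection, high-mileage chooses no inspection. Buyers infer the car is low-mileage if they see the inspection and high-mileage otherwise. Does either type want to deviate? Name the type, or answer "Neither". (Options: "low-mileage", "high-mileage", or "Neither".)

Neither

The inspection pays 33; no inspection pays 28.
low-mileage: assigned the inspection, nets 33 − 2 = 31; deviating to no inspection nets 28.
high-mileage: assigned no inspection, nets 28; deviating to the inspection nets 33 − 17 = 16.
Both types strictly prefer their assigned action; no profitable deviation.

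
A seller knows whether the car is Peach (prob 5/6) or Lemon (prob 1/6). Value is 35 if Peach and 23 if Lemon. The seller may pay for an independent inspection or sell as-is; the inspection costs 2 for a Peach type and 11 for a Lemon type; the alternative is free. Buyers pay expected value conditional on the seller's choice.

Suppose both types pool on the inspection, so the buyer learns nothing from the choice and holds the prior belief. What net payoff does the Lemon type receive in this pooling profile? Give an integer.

22

Pooled price = 5/6·35 + 1/6·23 = 33.
Lemon pays cost 11 for the inspection, so net payoff = 33 − 11 = 22.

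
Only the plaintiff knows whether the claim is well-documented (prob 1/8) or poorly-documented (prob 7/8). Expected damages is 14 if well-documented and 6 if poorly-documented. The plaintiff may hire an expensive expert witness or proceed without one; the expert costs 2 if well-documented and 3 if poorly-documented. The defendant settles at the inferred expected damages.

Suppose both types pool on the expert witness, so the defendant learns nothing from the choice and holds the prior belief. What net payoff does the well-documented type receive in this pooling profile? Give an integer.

5

Pooled settlement = 1/8·14 + 7/8·6 = 7.
well-documented pays cost 2 for the expert witness, so net payoff = 7 − 2 = 5.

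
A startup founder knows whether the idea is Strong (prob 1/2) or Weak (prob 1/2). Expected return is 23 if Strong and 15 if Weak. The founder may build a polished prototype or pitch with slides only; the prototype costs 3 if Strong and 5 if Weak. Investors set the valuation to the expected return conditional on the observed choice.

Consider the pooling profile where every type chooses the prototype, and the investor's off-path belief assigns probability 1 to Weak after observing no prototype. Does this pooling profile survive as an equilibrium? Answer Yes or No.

On path, the investor holds the prior and pays 1/2·23 + 1/2·15 = 19. Off path (no prototype), believing Weak, it pays 15.
Strong: the prototype nets 19 − 3 = 16; no prototype nets 15. Strong stays.
Weak: the prototype nets 19 − 5 = 14; no prototype nets 15. Weak would deviate.
A type deviates, so pooling fails.

No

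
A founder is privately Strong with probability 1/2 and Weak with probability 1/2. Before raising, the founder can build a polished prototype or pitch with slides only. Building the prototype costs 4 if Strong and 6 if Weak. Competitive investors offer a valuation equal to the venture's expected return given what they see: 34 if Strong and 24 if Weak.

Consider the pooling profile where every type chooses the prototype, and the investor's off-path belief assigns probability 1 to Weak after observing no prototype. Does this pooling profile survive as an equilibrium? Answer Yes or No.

On path, the investor holds the prior and pays 1/2·34 + 1/2·24 = 29. Off path (no prototype), believing Weak, it pays 24.
Strong: the prototype nets 29 − 4 = 25; no prototype nets 24. Strong stays.
Weak: the prototype nets 29 − 6 = 23; no prototype nets 24. Weak would deviate.
A type deviates, so pooling fails.

No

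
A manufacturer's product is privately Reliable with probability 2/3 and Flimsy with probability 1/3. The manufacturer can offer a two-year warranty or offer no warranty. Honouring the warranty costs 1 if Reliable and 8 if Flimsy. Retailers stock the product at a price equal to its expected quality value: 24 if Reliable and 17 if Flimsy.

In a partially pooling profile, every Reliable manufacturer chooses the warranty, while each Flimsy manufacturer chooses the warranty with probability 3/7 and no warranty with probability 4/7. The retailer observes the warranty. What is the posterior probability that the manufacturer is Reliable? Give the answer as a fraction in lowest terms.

P(the warranty) = (2/3)·1 + (1/3)·(3/7) = 17/21.
By Bayes' rule, P(Reliable | the warranty) = (2/3) / (17/21) = 14/17.

14/17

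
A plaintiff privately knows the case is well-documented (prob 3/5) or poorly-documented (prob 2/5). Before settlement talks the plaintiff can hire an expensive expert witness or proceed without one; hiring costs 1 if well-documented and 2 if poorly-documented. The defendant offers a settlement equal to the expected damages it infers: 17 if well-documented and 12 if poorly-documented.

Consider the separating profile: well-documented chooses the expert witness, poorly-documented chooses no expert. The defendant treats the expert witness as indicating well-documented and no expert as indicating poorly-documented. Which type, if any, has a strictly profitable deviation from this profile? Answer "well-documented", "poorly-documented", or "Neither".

poorly-documented

The expert witness pays 17; no expert pays 12.
well-documented: assigned the expert witness, nets 17 − 1 = 16; deviating to no expert nets 12.
poorly-documented: assigned no expert, nets 12; deviating to the expert witness nets 17 − 2 = 15.
The poorly-documented type gains 3 by deviating.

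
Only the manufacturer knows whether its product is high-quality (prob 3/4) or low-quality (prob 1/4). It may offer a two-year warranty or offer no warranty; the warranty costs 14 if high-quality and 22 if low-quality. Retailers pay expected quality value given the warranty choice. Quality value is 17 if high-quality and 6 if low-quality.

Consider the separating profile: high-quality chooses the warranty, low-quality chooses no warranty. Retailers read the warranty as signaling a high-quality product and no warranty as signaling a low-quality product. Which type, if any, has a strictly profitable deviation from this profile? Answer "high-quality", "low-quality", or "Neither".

The warranty pays 17; no warranty pays 6.
high-quality: assigned the warranty, nets 17 − 14 = 3; deviating to no warranty nets 6.
low-quality: assigned no warranty, nets 6; deviating to the warranty nets 17 − 22 = -5.
The high-quality type gains 3 by deviating.

high-quality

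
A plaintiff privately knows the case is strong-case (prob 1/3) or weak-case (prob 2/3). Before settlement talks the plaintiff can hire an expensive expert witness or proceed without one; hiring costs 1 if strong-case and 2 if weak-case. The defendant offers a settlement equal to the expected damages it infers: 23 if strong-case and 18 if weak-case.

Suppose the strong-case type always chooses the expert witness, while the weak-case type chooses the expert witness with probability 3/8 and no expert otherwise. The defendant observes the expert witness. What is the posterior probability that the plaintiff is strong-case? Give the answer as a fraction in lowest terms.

P(the expert witness) = (1/3)·1 + (2/3)·(3/8) = 7/12.
By Bayes' rule, P(strong-case | the expert witness) = (1/3) / (7/12) = 4/7.

4/7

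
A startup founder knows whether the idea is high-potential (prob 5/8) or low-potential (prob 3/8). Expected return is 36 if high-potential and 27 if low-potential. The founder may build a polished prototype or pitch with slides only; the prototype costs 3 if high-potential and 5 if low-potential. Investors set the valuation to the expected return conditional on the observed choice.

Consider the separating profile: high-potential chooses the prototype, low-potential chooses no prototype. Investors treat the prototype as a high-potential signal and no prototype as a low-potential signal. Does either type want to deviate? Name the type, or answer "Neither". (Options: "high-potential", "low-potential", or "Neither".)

low-potential

The prototype pays 36; no prototype pays 27.
high-potential: assigned the prototype, nets 36 − 3 = 33; deviating to no prototype nets 27.
low-potential: assigned no prototype, nets 27; deviating to the prototype nets 36 − 5 = 31.
The low-potential type gains 4 by deviating.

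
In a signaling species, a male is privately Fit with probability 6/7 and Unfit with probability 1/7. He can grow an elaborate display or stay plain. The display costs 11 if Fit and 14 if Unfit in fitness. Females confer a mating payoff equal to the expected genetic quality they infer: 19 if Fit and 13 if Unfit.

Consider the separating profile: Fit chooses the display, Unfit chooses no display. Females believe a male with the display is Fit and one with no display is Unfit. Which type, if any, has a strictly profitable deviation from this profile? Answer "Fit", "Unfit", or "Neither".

Fit

The display pays 19; no display pays 13.
Fit: assigned the display, nets 19 − 11 = 8; deviating to no display nets 13.
Unfit: assigned no display, nets 13; deviating to the display nets 19 − 14 = 5.
The Fit type gains 5 by deviating.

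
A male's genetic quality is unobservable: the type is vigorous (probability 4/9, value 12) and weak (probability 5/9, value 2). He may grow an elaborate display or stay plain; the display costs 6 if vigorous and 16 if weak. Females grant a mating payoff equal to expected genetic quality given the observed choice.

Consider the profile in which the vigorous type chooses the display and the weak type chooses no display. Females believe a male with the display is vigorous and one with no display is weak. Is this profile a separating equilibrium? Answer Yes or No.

Under these beliefs, the display earns mating payoff 12 and no display earns mating payoff 2.
vigorous: the display nets 12 − 6 = 6; no display nets 2. vigorous prefers the display.
weak: the display nets 12 − 16 = -4; no display nets 2. weak prefers no display.
Neither type deviates, so the separating profile is an equilibrium.

Yes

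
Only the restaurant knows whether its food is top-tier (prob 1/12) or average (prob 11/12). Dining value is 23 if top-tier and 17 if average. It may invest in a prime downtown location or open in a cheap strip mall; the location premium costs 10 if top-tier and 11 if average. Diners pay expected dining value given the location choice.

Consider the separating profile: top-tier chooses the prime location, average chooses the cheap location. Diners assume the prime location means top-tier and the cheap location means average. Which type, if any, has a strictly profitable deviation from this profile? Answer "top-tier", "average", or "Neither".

The prime location pays 23; the cheap location pays 17.
top-tier: assigned the prime location, nets 23 − 10 = 13; deviating to the cheap location nets 17.
average: assigned the cheap location, nets 17; deviating to the prime location nets 23 − 11 = 12.
The top-tier type gains 4 by deviating.

top-tier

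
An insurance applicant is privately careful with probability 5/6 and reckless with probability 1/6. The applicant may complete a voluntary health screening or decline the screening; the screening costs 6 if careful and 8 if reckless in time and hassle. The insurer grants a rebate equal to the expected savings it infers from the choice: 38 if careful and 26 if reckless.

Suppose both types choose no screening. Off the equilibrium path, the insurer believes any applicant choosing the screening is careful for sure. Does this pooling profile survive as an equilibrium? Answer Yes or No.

On path, the insurer holds the prior and pays 5/6·38 + 1/6·26 = 36. Off path (the screening), believing careful, it pays 38.
careful: no screening nets 36; the screening nets 38 − 6 = 32. careful stays.
reckless: no screening nets 36; the screening nets 38 − 8 = 30. reckless stays.
No type deviates, so pooling is sustained.

Yes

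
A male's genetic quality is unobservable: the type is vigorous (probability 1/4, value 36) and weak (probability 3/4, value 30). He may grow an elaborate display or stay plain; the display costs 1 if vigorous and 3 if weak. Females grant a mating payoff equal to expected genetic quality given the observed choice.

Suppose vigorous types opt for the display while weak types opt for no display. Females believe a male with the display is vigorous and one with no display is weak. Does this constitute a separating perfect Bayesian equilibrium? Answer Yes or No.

Under these beliefs, the display earns mating payoff 36 and no display earns mating payoff 30.
vigorous: the display nets 36 − 1 = 35; no display nets 30. vigorous prefers the display.
weak: the display nets 36 − 3 = 33; no display nets 30. weak would deviate to the display.
weak has a profitable deviation, so the profile is not an equilibrium.

No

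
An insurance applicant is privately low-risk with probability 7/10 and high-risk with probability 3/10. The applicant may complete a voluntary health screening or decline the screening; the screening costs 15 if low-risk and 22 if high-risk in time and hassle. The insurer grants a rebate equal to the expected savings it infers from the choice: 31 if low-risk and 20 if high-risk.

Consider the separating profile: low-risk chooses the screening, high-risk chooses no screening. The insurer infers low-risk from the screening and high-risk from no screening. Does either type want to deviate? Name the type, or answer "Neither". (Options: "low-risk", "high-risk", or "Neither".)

low-risk

The screening pays 31; no screening pays 20.
low-risk: assigned the screening, nets 31 − 15 = 16; deviating to no screening nets 20.
high-risk: assigned no screening, nets 20; deviating to the screening nets 31 − 22 = 9.
The low-risk type gains 4 by deviating.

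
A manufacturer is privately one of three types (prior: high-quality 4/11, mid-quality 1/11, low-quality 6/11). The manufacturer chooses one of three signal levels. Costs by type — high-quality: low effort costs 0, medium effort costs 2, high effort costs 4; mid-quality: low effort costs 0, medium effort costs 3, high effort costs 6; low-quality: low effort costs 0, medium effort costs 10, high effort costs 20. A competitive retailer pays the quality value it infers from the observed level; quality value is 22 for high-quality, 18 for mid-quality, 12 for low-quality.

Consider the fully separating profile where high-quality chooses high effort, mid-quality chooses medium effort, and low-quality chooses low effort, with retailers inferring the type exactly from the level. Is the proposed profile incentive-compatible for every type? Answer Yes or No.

Separating prices: high effort → 22, medium effort → 18, low effort → 12.
high-quality (assigned high effort): low effort: 12 − 0 = 12; medium effort: 18 − 2 = 16; high effort: 22 − 4 = 18. high-quality stays.
mid-quality (assigned medium effort): low effort: 12 − 0 = 12; medium effort: 18 − 3 = 15; high effort: 22 − 6 = 16. mid-quality prefers high effort.
low-quality (assigned low effort): low effort: 12 − 0 = 12; medium effort: 18 − 10 = 8; high effort: 22 − 20 = 2. low-quality stays.
At least one type deviates; the separating profile fails.

No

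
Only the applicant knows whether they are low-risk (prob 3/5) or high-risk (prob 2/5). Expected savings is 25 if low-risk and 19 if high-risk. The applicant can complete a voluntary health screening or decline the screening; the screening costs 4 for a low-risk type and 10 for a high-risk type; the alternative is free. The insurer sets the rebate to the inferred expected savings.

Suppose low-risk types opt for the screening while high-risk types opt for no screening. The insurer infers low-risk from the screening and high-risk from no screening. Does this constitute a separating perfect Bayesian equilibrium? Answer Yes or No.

Under these beliefs, the screening earns rebate 25 and no screening earns rebate 19.
low-risk: the screening nets 25 − 4 = 21; no screening nets 19. low-risk prefers the screening.
high-risk: the screening nets 25 − 10 = 15; no screening nets 19. high-risk prefers no screening.
Neither type deviates, so the separating profile is an equilibrium.

Yes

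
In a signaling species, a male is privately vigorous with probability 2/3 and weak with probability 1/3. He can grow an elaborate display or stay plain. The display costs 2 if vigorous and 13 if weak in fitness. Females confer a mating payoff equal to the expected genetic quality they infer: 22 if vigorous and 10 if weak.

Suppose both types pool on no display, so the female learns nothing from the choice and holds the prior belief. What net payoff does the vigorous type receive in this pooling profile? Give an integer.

Pooled mating payoff = 2/3·22 + 1/3·10 = 18.
vigorous pays no cost for no display, so net payoff = 18.

18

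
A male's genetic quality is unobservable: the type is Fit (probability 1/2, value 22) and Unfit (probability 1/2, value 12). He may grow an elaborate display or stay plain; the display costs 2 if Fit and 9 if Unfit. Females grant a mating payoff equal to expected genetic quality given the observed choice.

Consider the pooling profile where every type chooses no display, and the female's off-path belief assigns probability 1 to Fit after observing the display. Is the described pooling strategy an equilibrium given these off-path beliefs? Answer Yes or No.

No

On path, the female holds the prior and pays 1/2·22 + 1/2·12 = 17. Off path (the display), believing Fit, it pays 22.
Fit: no display nets 17; the display nets 22 − 2 = 20. Fit would deviate.
Unfit: no display nets 17; the display nets 22 − 9 = 13. Unfit stays.
A type deviates, so pooling fails.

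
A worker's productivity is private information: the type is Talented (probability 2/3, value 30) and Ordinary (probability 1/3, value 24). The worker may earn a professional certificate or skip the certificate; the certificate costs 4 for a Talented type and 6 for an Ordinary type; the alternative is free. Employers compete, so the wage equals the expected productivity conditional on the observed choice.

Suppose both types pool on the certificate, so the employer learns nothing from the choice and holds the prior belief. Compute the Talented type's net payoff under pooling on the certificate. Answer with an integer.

24

Pooled wage = 2/3·30 + 1/3·24 = 28.
Talented pays cost 4 for the certificate, so net payoff = 28 − 4 = 24.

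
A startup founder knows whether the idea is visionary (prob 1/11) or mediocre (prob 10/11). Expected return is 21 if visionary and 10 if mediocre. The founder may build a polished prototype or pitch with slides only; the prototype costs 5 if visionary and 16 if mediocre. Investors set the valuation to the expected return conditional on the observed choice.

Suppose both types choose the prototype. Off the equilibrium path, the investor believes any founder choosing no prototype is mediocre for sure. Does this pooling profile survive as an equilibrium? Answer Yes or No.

On path, the investor holds the prior and pays 1/11·21 + 10/11·10 = 11. Off path (no prototype), believing mediocre, it pays 10.
visionary: the prototype nets 11 − 5 = 6; no prototype nets 10. visionary would deviate.
mediocre: the prototype nets 11 − 16 = -5; no prototype nets 10. mediocre would deviate.
A type deviates, so pooling fails.

No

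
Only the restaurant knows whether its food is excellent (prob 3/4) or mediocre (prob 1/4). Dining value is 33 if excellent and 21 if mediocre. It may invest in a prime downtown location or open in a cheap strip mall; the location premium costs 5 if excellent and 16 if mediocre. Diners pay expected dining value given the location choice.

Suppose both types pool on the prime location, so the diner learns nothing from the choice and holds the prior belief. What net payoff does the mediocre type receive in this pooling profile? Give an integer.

Pooled price premium = 3/4·33 + 1/4·21 = 30.
mediocre pays cost 16 for the prime location, so net payoff = 30 − 16 = 14.

14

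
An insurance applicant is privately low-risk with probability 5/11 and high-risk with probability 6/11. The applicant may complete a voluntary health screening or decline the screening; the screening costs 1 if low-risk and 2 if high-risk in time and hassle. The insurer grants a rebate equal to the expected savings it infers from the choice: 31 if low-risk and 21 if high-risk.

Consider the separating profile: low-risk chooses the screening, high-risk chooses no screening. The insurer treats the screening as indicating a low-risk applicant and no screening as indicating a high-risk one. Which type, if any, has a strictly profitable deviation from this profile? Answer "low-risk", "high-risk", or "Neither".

high-risk

The screening pays 31; no screening pays 21.
low-risk: assigned the screening, nets 31 − 1 = 30; deviating to no screening nets 21.
high-risk: assigned no screening, nets 21; deviating to the screening nets 31 − 2 = 29.
The high-risk type gains 8 by deviating.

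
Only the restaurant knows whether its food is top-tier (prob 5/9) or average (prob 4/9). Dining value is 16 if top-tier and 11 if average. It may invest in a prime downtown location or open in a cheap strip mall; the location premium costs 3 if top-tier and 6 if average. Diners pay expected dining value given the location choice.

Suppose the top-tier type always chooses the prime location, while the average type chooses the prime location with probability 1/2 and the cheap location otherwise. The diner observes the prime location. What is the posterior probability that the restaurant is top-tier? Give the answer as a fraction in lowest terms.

P(the prime location) = (5/9)·1 + (4/9)·(1/2) = 7/9.
By Bayes' rule, P(top-tier | the prime location) = (5/9) / (7/9) = 5/7.

5/7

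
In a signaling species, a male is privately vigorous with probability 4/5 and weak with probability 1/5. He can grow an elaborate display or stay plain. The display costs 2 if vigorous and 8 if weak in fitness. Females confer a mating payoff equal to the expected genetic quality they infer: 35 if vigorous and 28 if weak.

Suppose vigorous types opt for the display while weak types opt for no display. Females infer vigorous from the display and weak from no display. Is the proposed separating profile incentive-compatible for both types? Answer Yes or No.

Yes

Under these beliefs, the display earns mating payoff 35 and no display earns mating payoff 28.
vigorous: the display nets 35 − 2 = 33; no display nets 28. vigorous prefers the display.
weak: the display nets 35 − 8 = 27; no display nets 28. weak prefers no display.
Neither type deviates, so the separating profile is an equilibrium.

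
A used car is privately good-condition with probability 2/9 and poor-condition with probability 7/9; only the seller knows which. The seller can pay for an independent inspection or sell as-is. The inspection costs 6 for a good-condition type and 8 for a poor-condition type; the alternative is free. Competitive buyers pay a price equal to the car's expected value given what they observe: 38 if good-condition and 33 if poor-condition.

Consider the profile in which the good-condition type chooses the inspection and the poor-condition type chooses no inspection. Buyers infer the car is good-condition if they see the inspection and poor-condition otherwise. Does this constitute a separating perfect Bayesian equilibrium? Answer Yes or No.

Under these beliefs, the inspection earns price 38 and no inspection earns price 33.
good-condition: the inspection nets 38 − 6 = 32; no inspection nets 33. good-condition would deviate to no inspection.
poor-condition: the inspection nets 38 − 8 = 30; no inspection nets 33. poor-condition prefers no inspection.
good-condition has a profitable deviation, so the profile is not an equilibrium.

No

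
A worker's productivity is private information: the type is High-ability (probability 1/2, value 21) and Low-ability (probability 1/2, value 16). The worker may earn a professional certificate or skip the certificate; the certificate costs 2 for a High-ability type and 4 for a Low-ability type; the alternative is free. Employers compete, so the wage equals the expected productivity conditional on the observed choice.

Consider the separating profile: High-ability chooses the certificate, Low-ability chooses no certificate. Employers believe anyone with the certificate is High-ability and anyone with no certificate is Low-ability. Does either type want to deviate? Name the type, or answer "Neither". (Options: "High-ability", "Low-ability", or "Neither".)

The certificate pays 21; no certificate pays 16.
High-ability: assigned the certificate, nets 21 − 2 = 19; deviating to no certificate nets 16.
Low-ability: assigned no certificate, nets 16; deviating to the certificate nets 21 − 4 = 17.
The Low-ability type gains 1 by deviating.

Low-ability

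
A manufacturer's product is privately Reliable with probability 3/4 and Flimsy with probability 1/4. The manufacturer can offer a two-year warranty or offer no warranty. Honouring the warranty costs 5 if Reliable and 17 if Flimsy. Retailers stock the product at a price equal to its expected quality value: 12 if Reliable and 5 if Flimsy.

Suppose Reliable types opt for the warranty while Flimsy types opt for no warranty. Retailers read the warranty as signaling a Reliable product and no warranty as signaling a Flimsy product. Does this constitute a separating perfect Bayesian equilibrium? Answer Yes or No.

Under these beliefs, the warranty earns price 12 and no warranty earns price 5.
Reliable: the warranty nets 12 − 5 = 7; no warranty nets 5. Reliable prefers the warranty.
Flimsy: the warranty nets 12 − 17 = -5; no warranty nets 5. Flimsy prefers no warranty.
Neither type deviates, so the separating profile is an equilibrium.

Yes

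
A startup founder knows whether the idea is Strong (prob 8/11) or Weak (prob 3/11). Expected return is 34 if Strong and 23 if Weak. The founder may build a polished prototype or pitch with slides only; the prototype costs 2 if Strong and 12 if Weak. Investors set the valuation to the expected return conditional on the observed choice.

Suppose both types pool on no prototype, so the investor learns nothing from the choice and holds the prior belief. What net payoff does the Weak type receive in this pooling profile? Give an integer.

31

Pooled valuation = 8/11·34 + 3/11·23 = 31.
Weak pays no cost for no prototype, so net payoff = 31.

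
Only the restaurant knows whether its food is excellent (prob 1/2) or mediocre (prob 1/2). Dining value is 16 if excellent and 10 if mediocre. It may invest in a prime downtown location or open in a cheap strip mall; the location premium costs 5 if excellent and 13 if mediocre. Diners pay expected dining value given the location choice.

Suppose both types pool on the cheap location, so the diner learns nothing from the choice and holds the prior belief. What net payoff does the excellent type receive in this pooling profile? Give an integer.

Pooled price premium = 1/2·16 + 1/2·10 = 13.
excellent pays no cost for the cheap location, so net payoff = 13.

13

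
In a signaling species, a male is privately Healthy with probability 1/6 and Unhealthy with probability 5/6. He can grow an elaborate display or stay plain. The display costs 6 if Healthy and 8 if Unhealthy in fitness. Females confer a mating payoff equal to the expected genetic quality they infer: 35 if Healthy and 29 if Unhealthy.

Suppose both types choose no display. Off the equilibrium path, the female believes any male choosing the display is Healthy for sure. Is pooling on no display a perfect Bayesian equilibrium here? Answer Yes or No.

On path, the female holds the prior and pays 1/6·35 + 5/6·29 = 30. Off path (the display), believing Healthy, it pays 35.
Healthy: no display nets 30; the display nets 35 − 6 = 29. Healthy stays.
Unhealthy: no display nets 30; the display nets 35 − 8 = 27. Unhealthy stays.
No type deviates, so pooling is sustained.

Yes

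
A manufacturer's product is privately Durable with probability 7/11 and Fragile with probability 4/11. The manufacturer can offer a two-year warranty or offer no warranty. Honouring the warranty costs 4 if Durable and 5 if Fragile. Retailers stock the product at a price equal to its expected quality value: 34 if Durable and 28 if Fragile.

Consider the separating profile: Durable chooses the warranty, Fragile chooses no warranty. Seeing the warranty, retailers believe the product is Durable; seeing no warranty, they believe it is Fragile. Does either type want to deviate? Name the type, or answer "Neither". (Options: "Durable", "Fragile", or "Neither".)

The warranty pays 34; no warranty pays 28.
Durable: assigned the warranty, nets 34 − 4 = 30; deviating to no warranty nets 28.
Fragile: assigned no warranty, nets 28; deviating to the warranty nets 34 − 5 = 29.
The Fragile type gains 1 by deviating.

Fragile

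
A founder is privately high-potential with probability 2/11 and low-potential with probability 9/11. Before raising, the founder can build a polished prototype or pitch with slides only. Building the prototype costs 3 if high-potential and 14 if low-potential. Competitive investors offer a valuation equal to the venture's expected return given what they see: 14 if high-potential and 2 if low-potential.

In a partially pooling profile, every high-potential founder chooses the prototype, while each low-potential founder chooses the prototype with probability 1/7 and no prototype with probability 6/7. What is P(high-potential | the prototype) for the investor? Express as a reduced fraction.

14/23

P(the prototype) = (2/11)·1 + (9/11)·(1/7) = 23/77.
By Bayes' rule, P(high-potential | the prototype) = (2/11) / (23/77) = 14/23.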